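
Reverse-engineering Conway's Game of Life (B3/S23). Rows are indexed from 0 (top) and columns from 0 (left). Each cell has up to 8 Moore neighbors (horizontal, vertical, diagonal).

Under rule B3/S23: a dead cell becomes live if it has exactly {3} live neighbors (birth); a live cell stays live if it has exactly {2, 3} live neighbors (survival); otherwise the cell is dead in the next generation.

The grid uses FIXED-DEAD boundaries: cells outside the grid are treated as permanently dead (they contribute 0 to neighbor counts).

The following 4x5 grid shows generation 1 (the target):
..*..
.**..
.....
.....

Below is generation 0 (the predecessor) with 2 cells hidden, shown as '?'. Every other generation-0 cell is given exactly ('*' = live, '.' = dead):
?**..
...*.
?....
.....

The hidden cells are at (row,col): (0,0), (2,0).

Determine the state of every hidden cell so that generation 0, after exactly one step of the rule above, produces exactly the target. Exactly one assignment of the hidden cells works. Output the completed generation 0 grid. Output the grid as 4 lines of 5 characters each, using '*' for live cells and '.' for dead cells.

Answer: .**..
...*.
*....
.....

Derivation:
Hidden generation-0 cells (in order): (0,0), (2,0).
A hidden cell only influences target cells in its own 3x3 neighborhood. Try each of the 2^2 = 4 assignments, step the completed generation 0 forward once under B3/S23, and compare with the target:
  (0,0)=. (2,0)=. -> step gives (1,1)='.' but target has '*' -> reject
  (0,0)=. (2,0)=* -> step reproduces the target at every cell -> ACCEPT
  (0,0)=* (2,0)=. -> step gives (0,1)='*' but target has '.' -> reject
  (0,0)=* (2,0)=* -> step gives (0,1)='*' but target has '.' -> reject
Unique solution: (0,0)=dead, (2,0)=live.
Check: live-neighbor counts of every cell in the completed generation 0:
11221
23311
01111
11000
Applying B3/S23 to generation 0 with these counts gives:
..*..
.**..
.....
.....
which matches the target exactly.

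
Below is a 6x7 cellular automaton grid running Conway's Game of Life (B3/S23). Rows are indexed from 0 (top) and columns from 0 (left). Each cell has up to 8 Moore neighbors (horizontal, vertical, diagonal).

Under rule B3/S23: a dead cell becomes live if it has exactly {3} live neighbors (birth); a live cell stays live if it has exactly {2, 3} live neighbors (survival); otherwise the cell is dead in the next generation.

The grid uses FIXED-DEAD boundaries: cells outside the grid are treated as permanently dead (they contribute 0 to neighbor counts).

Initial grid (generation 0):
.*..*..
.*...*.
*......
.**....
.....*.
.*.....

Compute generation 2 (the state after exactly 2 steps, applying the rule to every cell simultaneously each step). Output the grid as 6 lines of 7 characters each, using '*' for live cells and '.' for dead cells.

Answer: .......
**.....
*.*....
*......
.**....
.......

Derivation:
Simulating step by step:
Generation 0 (given above): 9 live cells
Generation 1: 7 live cells
.......
**.....
*.*....
.*.....
.**....
.......
Generation 2: 7 live cells
(generation 2 grid is the final answer)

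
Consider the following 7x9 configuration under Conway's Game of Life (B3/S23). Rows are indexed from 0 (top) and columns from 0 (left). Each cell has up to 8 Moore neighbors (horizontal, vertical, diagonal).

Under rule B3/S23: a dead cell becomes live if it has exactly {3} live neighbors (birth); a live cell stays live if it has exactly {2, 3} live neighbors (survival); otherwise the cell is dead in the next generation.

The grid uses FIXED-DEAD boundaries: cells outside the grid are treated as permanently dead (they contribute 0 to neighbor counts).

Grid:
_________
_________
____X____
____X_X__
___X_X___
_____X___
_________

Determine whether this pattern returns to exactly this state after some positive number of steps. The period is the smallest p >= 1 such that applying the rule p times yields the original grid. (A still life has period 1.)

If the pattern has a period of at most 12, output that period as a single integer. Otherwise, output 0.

Answer: 2

Derivation:
Simulating and comparing each generation to the original:
Gen 0 (original, given above): 6 live cells
Gen 1: 6 live cells, differs from original
Gen 2: 6 live cells, MATCHES original -> period = 2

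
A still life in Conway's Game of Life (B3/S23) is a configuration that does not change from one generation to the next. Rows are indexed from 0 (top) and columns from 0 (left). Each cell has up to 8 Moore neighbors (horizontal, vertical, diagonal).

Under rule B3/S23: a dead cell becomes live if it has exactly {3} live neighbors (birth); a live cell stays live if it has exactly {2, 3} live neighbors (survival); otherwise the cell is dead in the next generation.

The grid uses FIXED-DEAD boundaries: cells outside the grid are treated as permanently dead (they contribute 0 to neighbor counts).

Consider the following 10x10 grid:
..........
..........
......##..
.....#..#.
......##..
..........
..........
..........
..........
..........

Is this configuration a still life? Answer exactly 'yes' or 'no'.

Answer: yes

Derivation:
Compute generation 1 and compare to generation 0 (given above):
Generation 1:
..........
..........
......##..
.....#..#.
......##..
..........
..........
..........
..........
..........
The grids are IDENTICAL -> still life.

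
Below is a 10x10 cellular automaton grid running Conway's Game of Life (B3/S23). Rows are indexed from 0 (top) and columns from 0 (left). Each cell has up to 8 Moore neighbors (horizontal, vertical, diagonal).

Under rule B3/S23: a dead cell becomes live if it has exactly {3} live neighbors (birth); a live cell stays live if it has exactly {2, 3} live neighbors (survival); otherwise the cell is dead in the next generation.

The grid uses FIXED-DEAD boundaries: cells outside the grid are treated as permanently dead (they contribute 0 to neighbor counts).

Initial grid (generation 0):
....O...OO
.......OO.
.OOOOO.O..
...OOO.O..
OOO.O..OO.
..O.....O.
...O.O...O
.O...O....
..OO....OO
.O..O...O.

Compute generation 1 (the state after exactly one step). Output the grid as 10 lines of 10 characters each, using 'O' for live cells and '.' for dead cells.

Answer: .......OOO
..O..OOO.O
..O..O.O..
O......O..
.OO.OOOOO.
..O.O..OOO
..O.O.....
...O....OO
.OOOO...OO
..OO....OO

Derivation:
Simulating step by step:
Generation 0 (given above): 35 live cells
Generation 1: 40 live cells
(generation 1 grid is the final answer)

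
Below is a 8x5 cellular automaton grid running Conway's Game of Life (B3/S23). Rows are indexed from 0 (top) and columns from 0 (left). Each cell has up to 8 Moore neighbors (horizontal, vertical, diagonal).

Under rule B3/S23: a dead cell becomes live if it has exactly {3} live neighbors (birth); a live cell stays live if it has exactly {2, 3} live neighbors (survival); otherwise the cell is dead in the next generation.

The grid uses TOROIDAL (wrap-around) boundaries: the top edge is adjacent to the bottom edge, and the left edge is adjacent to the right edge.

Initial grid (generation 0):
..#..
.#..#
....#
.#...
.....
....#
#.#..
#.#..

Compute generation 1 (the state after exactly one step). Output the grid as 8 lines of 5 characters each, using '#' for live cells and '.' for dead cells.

Answer: #.##.
#..#.
.....
.....
.....
.....
#..##
..##.

Derivation:
Simulating step by step:
Generation 0 (given above): 10 live cells
Generation 1: 10 live cells
(generation 1 grid is the final answer)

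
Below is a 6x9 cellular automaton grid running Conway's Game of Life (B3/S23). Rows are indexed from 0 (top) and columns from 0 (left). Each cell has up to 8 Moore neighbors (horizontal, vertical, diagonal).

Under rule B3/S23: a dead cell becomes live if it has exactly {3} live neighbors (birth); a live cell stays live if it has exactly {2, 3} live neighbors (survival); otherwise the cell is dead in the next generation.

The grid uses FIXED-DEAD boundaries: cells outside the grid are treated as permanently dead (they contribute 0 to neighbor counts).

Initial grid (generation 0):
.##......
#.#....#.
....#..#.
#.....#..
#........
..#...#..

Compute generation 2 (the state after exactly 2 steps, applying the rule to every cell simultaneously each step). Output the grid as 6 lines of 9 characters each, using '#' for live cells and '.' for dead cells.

Answer: .###.....
...#.....
..#......
.........
.........
.........

Derivation:
Simulating step by step:
Generation 0 (given above): 12 live cells
Generation 1: 8 live cells
.##......
..##.....
.#....##.
.........
.#.......
.........
Generation 2: 5 live cells
(generation 2 grid is the final answer)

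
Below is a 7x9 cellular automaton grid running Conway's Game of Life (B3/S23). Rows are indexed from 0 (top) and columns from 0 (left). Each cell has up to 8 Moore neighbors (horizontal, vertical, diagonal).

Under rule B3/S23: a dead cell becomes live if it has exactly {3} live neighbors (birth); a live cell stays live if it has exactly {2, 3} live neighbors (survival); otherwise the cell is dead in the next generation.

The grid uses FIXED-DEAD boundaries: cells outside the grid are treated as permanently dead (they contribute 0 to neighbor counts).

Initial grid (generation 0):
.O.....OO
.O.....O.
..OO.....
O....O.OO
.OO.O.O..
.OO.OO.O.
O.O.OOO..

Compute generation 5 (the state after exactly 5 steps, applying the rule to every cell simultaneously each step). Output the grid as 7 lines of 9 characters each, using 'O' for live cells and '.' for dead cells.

Simulating step by step:
Generation 0 (given above): 25 live cells
Generation 1: 23 live cells
.......OO
.O.....OO
.OO...OOO
....OOOO.
O.O.O...O
O......O.
..O.O.O..
Generation 2: 14 live cells
.......OO
.OO......
.OO......
..O.O....
.O.OO...O
.....O.O.
.........
Generation 3: 8 live cells
.........
.OO......
.........
....O....
..OOOO...
....O....
.........
Generation 4: 5 live cells
.........
.........
.........
....OO...
.....O...
....OO...
.........
Generation 5: 5 live cells
(generation 5 grid is the final answer)

Answer: .........
.........
.........
....OO...
......O..
....OO...
.........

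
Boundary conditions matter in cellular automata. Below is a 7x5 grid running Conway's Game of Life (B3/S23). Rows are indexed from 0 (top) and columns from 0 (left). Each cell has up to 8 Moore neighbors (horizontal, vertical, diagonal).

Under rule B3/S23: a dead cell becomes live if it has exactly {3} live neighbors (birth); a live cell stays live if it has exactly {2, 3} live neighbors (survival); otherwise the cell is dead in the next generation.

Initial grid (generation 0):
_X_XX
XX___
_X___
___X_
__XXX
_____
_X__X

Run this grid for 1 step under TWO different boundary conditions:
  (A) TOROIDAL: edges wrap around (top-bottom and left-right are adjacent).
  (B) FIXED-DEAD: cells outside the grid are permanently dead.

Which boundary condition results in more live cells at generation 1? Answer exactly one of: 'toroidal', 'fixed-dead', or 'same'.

Answer: toroidal

Derivation:
Under TOROIDAL boundary, generation 1:
_X_XX
_X__X
XXX__
___XX
__XXX
X_X_X
__XXX
Population = 19

Under FIXED-DEAD boundary, generation 1:
XXX__
XX___
XXX__
___XX
__XXX
__X_X
_____
Population = 15

Comparison: toroidal=19, fixed-dead=15 -> toroidal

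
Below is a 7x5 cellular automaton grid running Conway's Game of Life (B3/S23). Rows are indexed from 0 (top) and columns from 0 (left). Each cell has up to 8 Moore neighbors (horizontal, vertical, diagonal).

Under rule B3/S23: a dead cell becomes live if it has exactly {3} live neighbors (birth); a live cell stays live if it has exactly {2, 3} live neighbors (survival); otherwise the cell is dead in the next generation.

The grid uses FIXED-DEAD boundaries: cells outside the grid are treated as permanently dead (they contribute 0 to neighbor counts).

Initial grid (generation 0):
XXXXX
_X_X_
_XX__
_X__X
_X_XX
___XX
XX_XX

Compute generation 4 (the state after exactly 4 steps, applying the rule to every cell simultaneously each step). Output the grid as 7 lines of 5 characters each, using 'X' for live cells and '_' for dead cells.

Simulating step by step:
Generation 0 (given above): 20 live cells
Generation 1: 16 live cells
XX_XX
____X
XX_X_
XX__X
_____
XX___
__XXX
Generation 2: 17 live cells
___XX
____X
XXXXX
XXX__
_____
_XXX_
_XXX_
Generation 3: 12 live cells
___XX
_X___
X___X
X____
X__X_
_X_X_
_X_X_
Generation 4: 13 live cells
(generation 4 grid is the final answer)

Answer: _____
___XX
XX___
XX___
XXX__
XX_XX
_____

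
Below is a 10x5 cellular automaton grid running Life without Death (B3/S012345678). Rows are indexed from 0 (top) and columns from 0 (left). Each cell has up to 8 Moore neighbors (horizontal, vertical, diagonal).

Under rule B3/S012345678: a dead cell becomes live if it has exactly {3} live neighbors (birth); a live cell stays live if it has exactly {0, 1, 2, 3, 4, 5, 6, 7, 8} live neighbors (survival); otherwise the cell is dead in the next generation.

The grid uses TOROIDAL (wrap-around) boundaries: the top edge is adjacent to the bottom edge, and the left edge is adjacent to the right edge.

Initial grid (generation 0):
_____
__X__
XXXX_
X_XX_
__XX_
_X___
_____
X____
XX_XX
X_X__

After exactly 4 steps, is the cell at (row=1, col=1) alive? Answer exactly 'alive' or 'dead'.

Simulating step by step:
Generation 0 (given above): 18 live cells
Generation 1: 25 live cells
_X___
__XX_
XXXX_
X_XX_
__XXX
_XX__
_____
XX___
XXXXX
X_XX_
Generation 2: 32 live cells
_X__X
X_XXX
XXXX_
X_XX_
X_XXX
_XX__
X_X__
XX_X_
XXXXX
X_XX_
Generation 3: 34 live cells
_X__X
X_XXX
XXXX_
X_XX_
X_XXX
_XX__
X_XXX
XX_X_
XXXXX
X_XX_
Generation 4: 34 live cells
_X__X
X_XXX
XXXX_
X_XX_
X_XXX
_XX__
X_XXX
XX_X_
XXXXX
X_XX_

Cell (1,1) at generation 4: 0 -> dead

Answer: dead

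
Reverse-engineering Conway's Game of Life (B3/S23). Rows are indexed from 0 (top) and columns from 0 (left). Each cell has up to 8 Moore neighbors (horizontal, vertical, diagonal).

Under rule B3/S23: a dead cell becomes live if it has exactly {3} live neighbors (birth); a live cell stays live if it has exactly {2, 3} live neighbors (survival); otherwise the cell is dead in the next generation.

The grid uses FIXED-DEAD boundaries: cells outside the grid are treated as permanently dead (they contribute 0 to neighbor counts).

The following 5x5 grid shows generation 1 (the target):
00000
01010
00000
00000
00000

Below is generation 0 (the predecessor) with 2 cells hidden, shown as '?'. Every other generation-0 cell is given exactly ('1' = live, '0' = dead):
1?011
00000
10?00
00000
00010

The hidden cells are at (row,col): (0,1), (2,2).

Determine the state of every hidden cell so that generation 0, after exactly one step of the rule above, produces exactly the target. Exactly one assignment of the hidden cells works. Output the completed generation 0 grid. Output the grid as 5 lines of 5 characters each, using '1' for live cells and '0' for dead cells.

Answer: 10011
00000
10100
00000
00010

Derivation:
Hidden generation-0 cells (in order): (0,1), (2,2).
A hidden cell only influences target cells in its own 3x3 neighborhood. Try each of the 2^2 = 4 assignments, step the completed generation 0 forward once under B3/S23, and compare with the target:
  (0,1)=0 (2,2)=0 -> step gives (1,1)='0' but target has '1' -> reject
  (0,1)=0 (2,2)=1 -> step reproduces the target at every cell -> ACCEPT
  (0,1)=1 (2,2)=0 -> step gives (1,0)='1' but target has '0' -> reject
  (0,1)=1 (2,2)=1 -> step gives (1,0)='1' but target has '0' -> reject
Unique solution: (0,1)=dead, (2,2)=live.
Check: live-neighbor counts of every cell in the completed generation 0:
01111
23232
02010
12221
00101
Applying B3/S23 to generation 0 with these counts gives:
00000
01010
00000
00000
00000
which matches the target exactly.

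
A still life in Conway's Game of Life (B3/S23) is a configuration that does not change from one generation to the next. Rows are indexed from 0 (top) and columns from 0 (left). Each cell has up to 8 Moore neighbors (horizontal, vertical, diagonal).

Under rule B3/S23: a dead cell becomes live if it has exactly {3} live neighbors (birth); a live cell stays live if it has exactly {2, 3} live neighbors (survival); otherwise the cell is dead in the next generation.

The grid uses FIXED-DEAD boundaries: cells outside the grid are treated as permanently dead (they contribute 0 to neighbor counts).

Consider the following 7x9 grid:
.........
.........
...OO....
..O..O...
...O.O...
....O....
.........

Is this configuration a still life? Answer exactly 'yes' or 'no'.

Compute generation 1 and compare to generation 0 (given above):
Generation 1:
.........
.........
...OO....
..O..O...
...O.O...
....O....
.........
The grids are IDENTICAL -> still life.

Answer: yes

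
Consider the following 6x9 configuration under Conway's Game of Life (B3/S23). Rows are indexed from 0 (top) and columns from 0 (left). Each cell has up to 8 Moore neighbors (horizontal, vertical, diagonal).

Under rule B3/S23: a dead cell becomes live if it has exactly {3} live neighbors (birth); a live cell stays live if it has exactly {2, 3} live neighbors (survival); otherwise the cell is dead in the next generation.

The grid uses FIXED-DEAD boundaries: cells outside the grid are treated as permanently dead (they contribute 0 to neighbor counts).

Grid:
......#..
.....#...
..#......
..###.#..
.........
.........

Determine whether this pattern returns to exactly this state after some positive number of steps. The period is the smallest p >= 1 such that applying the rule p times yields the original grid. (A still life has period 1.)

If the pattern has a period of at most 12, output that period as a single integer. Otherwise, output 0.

Answer: 0

Derivation:
Simulating and comparing each generation to the original:
Gen 0 (original, given above): 7 live cells
Gen 1: 6 live cells, differs from original
Gen 2: 5 live cells, differs from original
Gen 3: 5 live cells, differs from original
Gen 4: 5 live cells, differs from original
Gen 5: 5 live cells, differs from original
Gen 6: 5 live cells, differs from original
Gen 7: 5 live cells, differs from original
Gen 8: 5 live cells, differs from original
Gen 9: 4 live cells, differs from original
Gen 10: 3 live cells, differs from original
Gen 11: 4 live cells, differs from original
Gen 12: 4 live cells, differs from original
No period found within 12 steps.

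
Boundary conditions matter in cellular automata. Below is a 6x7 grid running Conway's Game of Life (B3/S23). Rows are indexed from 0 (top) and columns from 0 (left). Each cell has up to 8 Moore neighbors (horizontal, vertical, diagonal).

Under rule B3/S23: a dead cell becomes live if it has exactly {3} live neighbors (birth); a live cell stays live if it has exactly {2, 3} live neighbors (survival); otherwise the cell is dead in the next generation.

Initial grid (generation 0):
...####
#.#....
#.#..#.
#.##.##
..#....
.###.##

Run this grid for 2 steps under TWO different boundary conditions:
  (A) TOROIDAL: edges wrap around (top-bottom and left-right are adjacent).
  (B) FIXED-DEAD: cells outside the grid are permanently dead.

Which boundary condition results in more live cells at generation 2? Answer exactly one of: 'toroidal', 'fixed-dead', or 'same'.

Under TOROIDAL boundary, generation 2:
......#
...#..#
#.#..#.
..#..#.
..####.
#......
Population = 13

Under FIXED-DEAD boundary, generation 2:
...###.
.##...#
..#....
.##...#
.#...#.
..#....
Population = 13

Comparison: toroidal=13, fixed-dead=13 -> same

Answer: same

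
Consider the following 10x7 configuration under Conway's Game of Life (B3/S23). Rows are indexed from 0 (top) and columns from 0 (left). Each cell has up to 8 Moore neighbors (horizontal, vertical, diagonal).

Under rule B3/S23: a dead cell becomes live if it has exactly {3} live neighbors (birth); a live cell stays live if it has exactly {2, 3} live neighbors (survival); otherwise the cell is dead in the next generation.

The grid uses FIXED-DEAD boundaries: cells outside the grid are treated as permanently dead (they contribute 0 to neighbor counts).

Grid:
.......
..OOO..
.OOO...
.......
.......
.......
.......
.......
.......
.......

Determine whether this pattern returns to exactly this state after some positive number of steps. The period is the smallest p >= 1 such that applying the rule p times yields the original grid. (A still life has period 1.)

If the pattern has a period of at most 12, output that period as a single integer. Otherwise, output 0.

Answer: 2

Derivation:
Simulating and comparing each generation to the original:
Gen 0 (original, given above): 6 live cells
Gen 1: 6 live cells, differs from original
Gen 2: 6 live cells, MATCHES original -> period = 2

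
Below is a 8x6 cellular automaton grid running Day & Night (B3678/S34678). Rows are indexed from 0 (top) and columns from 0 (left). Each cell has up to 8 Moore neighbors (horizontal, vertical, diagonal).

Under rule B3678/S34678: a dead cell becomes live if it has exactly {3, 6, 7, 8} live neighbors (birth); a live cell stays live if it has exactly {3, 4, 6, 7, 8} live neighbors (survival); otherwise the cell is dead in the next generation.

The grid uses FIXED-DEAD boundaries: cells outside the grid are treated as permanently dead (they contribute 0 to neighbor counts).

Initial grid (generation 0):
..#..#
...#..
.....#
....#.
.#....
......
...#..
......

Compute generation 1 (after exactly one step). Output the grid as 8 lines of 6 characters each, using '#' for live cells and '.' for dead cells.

Answer: ......
....#.
....#.
......
......
......
......
......

Derivation:
Simulating step by step:
Generation 0 (given above): 7 live cells
Generation 1: 2 live cells
(generation 1 grid is the final answer)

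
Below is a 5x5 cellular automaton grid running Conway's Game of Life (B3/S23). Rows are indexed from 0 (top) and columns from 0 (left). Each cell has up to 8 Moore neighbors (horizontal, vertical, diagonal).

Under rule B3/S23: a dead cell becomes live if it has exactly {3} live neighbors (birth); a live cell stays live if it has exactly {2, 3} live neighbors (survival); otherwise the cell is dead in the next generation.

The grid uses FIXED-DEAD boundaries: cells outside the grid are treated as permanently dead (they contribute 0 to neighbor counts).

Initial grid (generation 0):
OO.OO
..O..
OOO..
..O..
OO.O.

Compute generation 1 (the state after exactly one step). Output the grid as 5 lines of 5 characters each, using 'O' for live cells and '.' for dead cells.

Answer: .OOO.
.....
..OO.
...O.
.OO..

Derivation:
Simulating step by step:
Generation 0 (given above): 12 live cells
Generation 1: 8 live cells
(generation 1 grid is the final answer)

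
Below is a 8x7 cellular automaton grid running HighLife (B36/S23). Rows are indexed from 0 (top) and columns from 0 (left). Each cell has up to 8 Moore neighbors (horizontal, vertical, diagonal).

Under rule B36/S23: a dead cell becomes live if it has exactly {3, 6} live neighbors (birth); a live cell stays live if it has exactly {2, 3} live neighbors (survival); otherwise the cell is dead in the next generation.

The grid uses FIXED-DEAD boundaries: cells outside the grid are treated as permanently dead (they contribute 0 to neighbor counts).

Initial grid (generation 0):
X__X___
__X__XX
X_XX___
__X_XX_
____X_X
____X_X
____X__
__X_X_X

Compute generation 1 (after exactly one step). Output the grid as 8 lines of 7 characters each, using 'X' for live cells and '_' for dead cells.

Answer: _______
__X_X__
__X___X
_XX_XX_
____XXX
___XX__
____X__
___X_X_

Derivation:
Simulating step by step:
Generation 0 (given above): 19 live cells
Generation 1: 16 live cells
(generation 1 grid is the final answer)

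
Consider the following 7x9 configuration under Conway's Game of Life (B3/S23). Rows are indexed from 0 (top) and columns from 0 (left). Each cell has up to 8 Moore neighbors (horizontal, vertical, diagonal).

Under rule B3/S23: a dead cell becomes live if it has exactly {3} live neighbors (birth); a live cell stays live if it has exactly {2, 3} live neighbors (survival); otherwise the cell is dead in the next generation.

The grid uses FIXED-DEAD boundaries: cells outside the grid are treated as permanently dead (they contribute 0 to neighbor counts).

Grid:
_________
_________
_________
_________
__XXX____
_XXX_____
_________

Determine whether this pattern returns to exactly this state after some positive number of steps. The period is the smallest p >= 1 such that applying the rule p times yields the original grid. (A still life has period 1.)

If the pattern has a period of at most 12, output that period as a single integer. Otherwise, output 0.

Simulating and comparing each generation to the original:
Gen 0 (original, given above): 6 live cells
Gen 1: 6 live cells, differs from original
Gen 2: 6 live cells, MATCHES original -> period = 2

Answer: 2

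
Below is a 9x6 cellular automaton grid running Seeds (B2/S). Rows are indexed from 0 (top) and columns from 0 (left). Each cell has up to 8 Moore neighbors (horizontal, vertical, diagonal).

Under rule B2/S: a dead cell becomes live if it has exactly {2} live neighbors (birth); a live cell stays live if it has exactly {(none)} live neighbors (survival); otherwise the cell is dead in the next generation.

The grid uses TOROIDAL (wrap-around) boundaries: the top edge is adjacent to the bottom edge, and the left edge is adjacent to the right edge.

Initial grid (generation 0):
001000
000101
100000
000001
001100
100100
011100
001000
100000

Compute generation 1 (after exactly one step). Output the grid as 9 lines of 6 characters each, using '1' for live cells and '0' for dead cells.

Answer: 110111
111010
000000
111110
110001
000000
100010
100000
001100

Derivation:
Simulating step by step:
Generation 0 (given above): 14 live cells
Generation 1: 22 live cells
(generation 1 grid is the final answer)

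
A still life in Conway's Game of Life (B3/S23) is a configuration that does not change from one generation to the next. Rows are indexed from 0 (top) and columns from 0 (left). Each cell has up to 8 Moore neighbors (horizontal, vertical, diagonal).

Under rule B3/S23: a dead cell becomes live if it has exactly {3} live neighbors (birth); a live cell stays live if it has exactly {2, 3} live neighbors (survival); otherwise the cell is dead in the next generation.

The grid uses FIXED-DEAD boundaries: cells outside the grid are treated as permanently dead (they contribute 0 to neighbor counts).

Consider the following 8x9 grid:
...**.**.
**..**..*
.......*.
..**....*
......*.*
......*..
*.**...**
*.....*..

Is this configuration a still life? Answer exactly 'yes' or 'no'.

Compute generation 1 and compare to generation 0 (given above):
Generation 1:
...**.**.
...***..*
.****..**
........*
.........
......*.*
.*....**.
.*.....*.
Cell (1,0) differs: gen0=1 vs gen1=0 -> NOT a still life.

Answer: no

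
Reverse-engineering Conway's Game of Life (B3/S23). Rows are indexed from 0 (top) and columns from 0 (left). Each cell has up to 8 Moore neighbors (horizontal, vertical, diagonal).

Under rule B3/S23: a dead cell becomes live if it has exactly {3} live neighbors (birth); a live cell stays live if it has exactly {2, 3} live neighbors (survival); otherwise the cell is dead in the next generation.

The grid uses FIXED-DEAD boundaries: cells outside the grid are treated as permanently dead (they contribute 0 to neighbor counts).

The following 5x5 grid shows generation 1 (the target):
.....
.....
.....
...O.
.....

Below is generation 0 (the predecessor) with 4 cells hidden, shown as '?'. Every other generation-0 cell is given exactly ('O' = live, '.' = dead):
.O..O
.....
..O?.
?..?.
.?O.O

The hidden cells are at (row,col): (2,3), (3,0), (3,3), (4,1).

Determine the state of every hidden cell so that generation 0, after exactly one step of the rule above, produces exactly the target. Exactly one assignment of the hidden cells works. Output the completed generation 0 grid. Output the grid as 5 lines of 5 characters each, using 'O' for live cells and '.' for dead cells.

Answer: .O..O
.....
..O..
.....
..O.O

Derivation:
Hidden generation-0 cells (in order): (2,3), (3,0), (3,3), (4,1).
A hidden cell only influences target cells in its own 3x3 neighborhood. Try each of the 2^4 = 16 assignments, step the completed generation 0 forward once under B3/S23, and compare with the target:
  (2,3)=. (3,0)=. (3,3)=. (4,1)=. -> step reproduces the target at every cell -> ACCEPT
  (2,3)=. (3,0)=. (3,3)=. (4,1)=O -> step gives (3,1)='O' but target has '.' -> reject
  (2,3)=. (3,0)=. (3,3)=O (4,1)=. -> step gives (3,2)='O' but target has '.' -> reject
  (2,3)=. (3,0)=. (3,3)=O (4,1)=O -> step gives (3,1)='O' but target has '.' -> reject
  (2,3)=. (3,0)=O (3,3)=. (4,1)=. -> step gives (3,1)='O' but target has '.' -> reject
  (2,3)=. (3,0)=O (3,3)=. (4,1)=O -> step gives (3,2)='O' but target has '.' -> reject
  (2,3)=. (3,0)=O (3,3)=O (4,1)=. -> step gives (3,1)='O' but target has '.' -> reject
  (2,3)=. (3,0)=O (3,3)=O (4,1)=O -> step gives (4,1)='O' but target has '.' -> reject
  (2,3)=O (3,0)=. (3,3)=. (4,1)=. -> step gives (1,2)='O' but target has '.' -> reject
  (2,3)=O (3,0)=. (3,3)=. (4,1)=O -> step gives (1,2)='O' but target has '.' -> reject
  (2,3)=O (3,0)=. (3,3)=O (4,1)=. -> step gives (1,2)='O' but target has '.' -> reject
  (2,3)=O (3,0)=. (3,3)=O (4,1)=O -> step gives (1,2)='O' but target has '.' -> reject
  (2,3)=O (3,0)=O (3,3)=. (4,1)=. -> step gives (1,2)='O' but target has '.' -> reject
  (2,3)=O (3,0)=O (3,3)=. (4,1)=O -> step gives (1,2)='O' but target has '.' -> reject
  (2,3)=O (3,0)=O (3,3)=O (4,1)=. -> step gives (1,2)='O' but target has '.' -> reject
  (2,3)=O (3,0)=O (3,3)=O (4,1)=O -> step gives (1,2)='O' but target has '.' -> reject
Unique solution: (2,3)=dead, (3,0)=dead, (3,3)=dead, (4,1)=dead.
Check: live-neighbor counts of every cell in the completed generation 0:
10110
12221
01010
02231
01020
Applying B3/S23 to generation 0 with these counts gives:
.....
.....
.....
...O.
.....
which matches the target exactly.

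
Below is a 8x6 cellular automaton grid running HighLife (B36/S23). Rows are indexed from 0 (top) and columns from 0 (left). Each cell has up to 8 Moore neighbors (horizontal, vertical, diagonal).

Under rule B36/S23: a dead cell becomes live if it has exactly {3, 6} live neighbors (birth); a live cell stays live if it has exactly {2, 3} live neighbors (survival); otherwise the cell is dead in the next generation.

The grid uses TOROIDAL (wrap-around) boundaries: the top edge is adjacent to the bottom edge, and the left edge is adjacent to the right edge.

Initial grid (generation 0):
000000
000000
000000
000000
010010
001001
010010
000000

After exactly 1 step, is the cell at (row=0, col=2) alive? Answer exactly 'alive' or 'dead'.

Simulating step by step:
Generation 0 (given above): 6 live cells
Generation 1: 6 live cells
000000
000000
000000
000000
000000
111111
000000
000000

Cell (0,2) at generation 1: 0 -> dead

Answer: dead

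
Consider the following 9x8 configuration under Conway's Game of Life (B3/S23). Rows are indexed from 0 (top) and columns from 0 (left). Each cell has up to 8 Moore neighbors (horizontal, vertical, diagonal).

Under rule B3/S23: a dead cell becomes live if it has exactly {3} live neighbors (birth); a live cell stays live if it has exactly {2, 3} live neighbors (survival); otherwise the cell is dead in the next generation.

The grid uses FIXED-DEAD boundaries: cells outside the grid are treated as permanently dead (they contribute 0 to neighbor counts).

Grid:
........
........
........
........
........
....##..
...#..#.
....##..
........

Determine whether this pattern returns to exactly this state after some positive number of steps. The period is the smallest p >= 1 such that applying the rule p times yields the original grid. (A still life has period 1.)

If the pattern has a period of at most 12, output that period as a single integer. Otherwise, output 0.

Simulating and comparing each generation to the original:
Gen 0 (original, given above): 6 live cells
Gen 1: 6 live cells, MATCHES original -> period = 1

Answer: 1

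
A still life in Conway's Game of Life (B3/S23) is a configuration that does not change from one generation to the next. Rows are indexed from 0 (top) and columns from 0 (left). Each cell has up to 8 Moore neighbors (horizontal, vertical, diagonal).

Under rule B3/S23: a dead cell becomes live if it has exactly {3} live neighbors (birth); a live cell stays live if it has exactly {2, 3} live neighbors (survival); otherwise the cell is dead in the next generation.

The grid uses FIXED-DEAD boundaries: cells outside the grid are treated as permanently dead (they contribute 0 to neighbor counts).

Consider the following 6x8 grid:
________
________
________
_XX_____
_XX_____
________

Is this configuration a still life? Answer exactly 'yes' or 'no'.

Answer: yes

Derivation:
Compute generation 1 and compare to generation 0 (given above):
Generation 1:
________
________
________
_XX_____
_XX_____
________
The grids are IDENTICAL -> still life.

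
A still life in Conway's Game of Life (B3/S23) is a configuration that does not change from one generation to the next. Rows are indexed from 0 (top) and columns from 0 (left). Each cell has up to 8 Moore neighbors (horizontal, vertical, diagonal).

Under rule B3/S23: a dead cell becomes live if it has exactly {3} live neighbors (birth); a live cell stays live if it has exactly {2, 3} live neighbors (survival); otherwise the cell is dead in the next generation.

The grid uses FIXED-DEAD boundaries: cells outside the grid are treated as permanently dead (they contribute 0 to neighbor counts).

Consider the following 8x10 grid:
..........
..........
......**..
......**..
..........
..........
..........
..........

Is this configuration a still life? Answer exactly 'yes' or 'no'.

Answer: yes

Derivation:
Compute generation 1 and compare to generation 0 (given above):
Generation 1:
..........
..........
......**..
......**..
..........
..........
..........
..........
The grids are IDENTICAL -> still life.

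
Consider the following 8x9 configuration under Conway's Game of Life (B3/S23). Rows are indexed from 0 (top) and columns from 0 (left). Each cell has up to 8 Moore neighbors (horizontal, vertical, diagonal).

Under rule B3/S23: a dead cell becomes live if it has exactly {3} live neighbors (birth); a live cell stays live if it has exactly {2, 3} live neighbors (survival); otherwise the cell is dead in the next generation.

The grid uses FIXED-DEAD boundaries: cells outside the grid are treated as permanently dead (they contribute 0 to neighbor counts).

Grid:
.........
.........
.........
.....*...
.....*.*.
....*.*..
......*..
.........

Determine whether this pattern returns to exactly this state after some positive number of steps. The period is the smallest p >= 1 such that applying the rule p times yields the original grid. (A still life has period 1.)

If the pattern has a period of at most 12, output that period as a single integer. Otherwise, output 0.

Answer: 2

Derivation:
Simulating and comparing each generation to the original:
Gen 0 (original, given above): 6 live cells
Gen 1: 6 live cells, differs from original
Gen 2: 6 live cells, MATCHES original -> period = 2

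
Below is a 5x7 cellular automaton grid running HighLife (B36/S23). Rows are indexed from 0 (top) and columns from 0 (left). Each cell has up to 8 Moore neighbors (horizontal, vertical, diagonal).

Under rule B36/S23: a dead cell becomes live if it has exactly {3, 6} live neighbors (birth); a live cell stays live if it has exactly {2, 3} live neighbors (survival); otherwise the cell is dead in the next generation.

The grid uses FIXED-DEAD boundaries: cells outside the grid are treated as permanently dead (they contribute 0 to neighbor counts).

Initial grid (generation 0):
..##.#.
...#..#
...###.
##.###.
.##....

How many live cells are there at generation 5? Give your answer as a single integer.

Answer: 10

Derivation:
Simulating step by step:
Generation 0 (given above): 15 live cells
Generation 1: 14 live cells
..###..
....#.#
......#
##...#.
#####..
Generation 2: 13 live cells
...###.
....#..
......#
#..###.
#.###..
Generation 3: 12 live cells
...###.
...##..
...#...
.##..#.
.##..#.
Generation 4: 10 live cells
...#.#.
..#..#.
...#...
.#.##..
.##....
Generation 5: 10 live cells
....#..
..##...
...#...
.#.##..
.###...
Population at generation 5: 10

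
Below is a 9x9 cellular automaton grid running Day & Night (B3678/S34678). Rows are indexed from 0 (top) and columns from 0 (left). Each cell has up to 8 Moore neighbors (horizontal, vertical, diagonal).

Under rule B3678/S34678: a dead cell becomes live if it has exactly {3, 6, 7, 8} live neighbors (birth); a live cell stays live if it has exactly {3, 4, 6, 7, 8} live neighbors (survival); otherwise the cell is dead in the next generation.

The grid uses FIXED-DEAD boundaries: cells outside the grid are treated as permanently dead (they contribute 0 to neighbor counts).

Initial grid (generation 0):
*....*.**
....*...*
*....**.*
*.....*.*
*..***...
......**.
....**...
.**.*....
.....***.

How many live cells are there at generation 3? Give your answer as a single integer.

Simulating step by step:
Generation 0 (given above): 27 live cells
Generation 1: 12 live cells
.........
........*
.....*...
.*....*..
.....*...
...*..*..
...*.**..
...**....
.........
Generation 2: 8 live cells
.........
.........
.........
.....*...
......*..
......*..
..**.*...
....**...
.........
Generation 3: 6 live cells
.........
.........
.........
.........
.....*...
.....*...
.....**..
...**....
.........
Population at generation 3: 6

Answer: 6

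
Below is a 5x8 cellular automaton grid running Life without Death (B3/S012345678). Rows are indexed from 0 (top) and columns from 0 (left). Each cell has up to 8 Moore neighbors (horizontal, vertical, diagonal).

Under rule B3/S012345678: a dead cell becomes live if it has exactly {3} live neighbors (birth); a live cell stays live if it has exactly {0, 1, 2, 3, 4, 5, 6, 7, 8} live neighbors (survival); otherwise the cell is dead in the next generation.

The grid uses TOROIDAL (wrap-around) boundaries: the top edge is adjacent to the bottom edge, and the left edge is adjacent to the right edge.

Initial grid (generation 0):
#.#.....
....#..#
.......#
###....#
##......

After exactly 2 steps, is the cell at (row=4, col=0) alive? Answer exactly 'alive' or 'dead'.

Simulating step by step:
Generation 0 (given above): 11 live cells
Generation 1: 15 live cells
#.#....#
#...#..#
.#....##
###....#
##......
Generation 2: 17 live cells
#.#....#
#...#..#
.##...##
###...##
##......

Cell (4,0) at generation 2: 1 -> alive

Answer: alive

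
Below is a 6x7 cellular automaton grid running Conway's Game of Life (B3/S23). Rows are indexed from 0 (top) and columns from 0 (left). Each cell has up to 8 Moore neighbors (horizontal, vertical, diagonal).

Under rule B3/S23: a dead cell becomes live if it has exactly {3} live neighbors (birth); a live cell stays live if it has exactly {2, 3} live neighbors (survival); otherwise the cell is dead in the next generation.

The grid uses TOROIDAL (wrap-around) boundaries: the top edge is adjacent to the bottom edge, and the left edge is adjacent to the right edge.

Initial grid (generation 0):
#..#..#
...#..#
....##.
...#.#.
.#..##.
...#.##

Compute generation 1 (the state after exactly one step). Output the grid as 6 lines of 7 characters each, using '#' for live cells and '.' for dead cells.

Answer: #.##...
#..#..#
...#.##
...#..#
..##...
..##...

Derivation:
Simulating step by step:
Generation 0 (given above): 15 live cells
Generation 1: 15 live cells
(generation 1 grid is the final answer)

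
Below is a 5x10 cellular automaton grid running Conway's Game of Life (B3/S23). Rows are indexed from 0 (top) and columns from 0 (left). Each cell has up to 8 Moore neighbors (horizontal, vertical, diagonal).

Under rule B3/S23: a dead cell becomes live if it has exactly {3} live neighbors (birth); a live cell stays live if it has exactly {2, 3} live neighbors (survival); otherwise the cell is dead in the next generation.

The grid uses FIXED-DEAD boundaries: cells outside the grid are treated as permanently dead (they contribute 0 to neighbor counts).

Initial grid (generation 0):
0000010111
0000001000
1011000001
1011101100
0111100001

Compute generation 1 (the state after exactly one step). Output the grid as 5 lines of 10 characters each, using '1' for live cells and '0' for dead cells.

Simulating step by step:
Generation 0 (given above): 20 live cells
Generation 1: 17 live cells
(generation 1 grid is the final answer)

Answer: 0000001110
0000001101
0010111100
1000010010
0100110000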